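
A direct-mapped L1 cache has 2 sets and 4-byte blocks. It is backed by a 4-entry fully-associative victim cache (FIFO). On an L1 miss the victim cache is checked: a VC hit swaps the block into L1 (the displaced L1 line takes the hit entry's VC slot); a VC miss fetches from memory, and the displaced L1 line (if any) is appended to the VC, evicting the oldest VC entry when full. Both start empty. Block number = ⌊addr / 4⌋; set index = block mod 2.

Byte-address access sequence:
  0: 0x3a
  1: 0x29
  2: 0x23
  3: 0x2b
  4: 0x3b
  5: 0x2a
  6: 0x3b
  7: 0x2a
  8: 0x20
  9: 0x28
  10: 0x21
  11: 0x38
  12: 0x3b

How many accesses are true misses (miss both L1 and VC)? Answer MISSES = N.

0: 0x3a (blk 14, set 0) → MISS  vc=[]
1: 0x29 (blk 10, set 0) → MISS  vc=[14]
2: 0x23 (blk 8, set 0) → MISS  vc=[14, 10]
3: 0x2b (blk 10, set 0) → VC-HIT  vc=[14, 8]
4: 0x3b (blk 14, set 0) → VC-HIT  vc=[10, 8]
5: 0x2a (blk 10, set 0) → VC-HIT  vc=[14, 8]
6: 0x3b (blk 14, set 0) → VC-HIT  vc=[10, 8]
7: 0x2a (blk 10, set 0) → VC-HIT  vc=[14, 8]
8: 0x20 (blk 8, set 0) → VC-HIT  vc=[14, 10]
9: 0x28 (blk 10, set 0) → VC-HIT  vc=[14, 8]
10: 0x21 (blk 8, set 0) → VC-HIT  vc=[14, 10]
11: 0x38 (blk 14, set 0) → VC-HIT  vc=[8, 10]
12: 0x3b (blk 14, set 0) → L1-HIT  vc=[8, 10]

MISSES = 3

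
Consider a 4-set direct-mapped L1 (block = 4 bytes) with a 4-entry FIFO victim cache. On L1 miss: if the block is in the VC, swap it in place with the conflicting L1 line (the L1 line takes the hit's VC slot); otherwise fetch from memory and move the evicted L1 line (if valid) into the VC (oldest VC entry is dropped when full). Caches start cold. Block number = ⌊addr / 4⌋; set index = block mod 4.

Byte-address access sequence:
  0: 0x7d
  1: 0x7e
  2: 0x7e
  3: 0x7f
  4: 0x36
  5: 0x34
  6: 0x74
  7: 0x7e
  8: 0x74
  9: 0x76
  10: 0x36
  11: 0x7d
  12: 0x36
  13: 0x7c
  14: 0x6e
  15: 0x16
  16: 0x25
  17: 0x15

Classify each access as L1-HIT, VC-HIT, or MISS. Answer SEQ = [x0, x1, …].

#0 0x7d→b31/s3 MISS; vc=[]
#1 0x7e→b31/s3 L1-HIT; vc=[]
#2 0x7e→b31/s3 L1-HIT; vc=[]
#3 0x7f→b31/s3 L1-HIT; vc=[]
#4 0x36→b13/s1 MISS; vc=[]
#5 0x34→b13/s1 L1-HIT; vc=[]
#6 0x74→b29/s1 MISS; vc=[13]
#7 0x7e→b31/s3 L1-HIT; vc=[13]
#8 0x74→b29/s1 L1-HIT; vc=[13]
#9 0x76→b29/s1 L1-HIT; vc=[13]
#10 0x36→b13/s1 VC-HIT; vc=[29]
#11 0x7d→b31/s3 L1-HIT; vc=[29]
#12 0x36→b13/s1 L1-HIT; vc=[29]
#13 0x7c→b31/s3 L1-HIT; vc=[29]
#14 0x6e→b27/s3 MISS; vc=[29,31]
#15 0x16→b5/s1 MISS; vc=[29,31,13]
#16 0x25→b9/s1 MISS; vc=[29,31,13,5]
#17 0x15→b5/s1 VC-HIT; vc=[29,31,13,9]

SEQ = [MISS, L1-HIT, L1-HIT, L1-HIT, MISS, L1-HIT, MISS, L1-HIT, L1-HIT, L1-HIT, VC-HIT, L1-HIT, L1-HIT, L1-HIT, MISS, MISS, MISS, VC-HIT]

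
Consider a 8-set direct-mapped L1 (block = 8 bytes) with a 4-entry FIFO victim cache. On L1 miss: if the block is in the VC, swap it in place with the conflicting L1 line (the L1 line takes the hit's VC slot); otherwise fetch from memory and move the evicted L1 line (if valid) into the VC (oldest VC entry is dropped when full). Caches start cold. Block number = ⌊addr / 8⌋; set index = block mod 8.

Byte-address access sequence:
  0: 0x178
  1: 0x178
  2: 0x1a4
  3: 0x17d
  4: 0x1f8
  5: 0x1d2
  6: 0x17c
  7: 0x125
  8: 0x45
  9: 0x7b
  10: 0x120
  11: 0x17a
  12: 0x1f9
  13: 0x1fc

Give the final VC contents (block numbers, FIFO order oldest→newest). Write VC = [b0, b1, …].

VC = [47, 52, 15]

0: 0x178 (blk 47, set 7) → MISS  vc=[]
1: 0x178 (blk 47, set 7) → L1-HIT  vc=[]
2: 0x1a4 (blk 52, set 4) → MISS  vc=[]
3: 0x17d (blk 47, set 7) → L1-HIT  vc=[]
4: 0x1f8 (blk 63, set 7) → MISS  vc=[47]
5: 0x1d2 (blk 58, set 2) → MISS  vc=[47]
6: 0x17c (blk 47, set 7) → VC-HIT  vc=[63]
7: 0x125 (blk 36, set 4) → MISS  vc=[63, 52]
8: 0x45 (blk 8, set 0) → MISS  vc=[63, 52]
9: 0x7b (blk 15, set 7) → MISS  vc=[63, 52, 47]
10: 0x120 (blk 36, set 4) → L1-HIT  vc=[63, 52, 47]
11: 0x17a (blk 47, set 7) → VC-HIT  vc=[63, 52, 15]
12: 0x1f9 (blk 63, set 7) → VC-HIT  vc=[47, 52, 15]
13: 0x1fc (blk 63, set 7) → L1-HIT  vc=[47, 52, 15]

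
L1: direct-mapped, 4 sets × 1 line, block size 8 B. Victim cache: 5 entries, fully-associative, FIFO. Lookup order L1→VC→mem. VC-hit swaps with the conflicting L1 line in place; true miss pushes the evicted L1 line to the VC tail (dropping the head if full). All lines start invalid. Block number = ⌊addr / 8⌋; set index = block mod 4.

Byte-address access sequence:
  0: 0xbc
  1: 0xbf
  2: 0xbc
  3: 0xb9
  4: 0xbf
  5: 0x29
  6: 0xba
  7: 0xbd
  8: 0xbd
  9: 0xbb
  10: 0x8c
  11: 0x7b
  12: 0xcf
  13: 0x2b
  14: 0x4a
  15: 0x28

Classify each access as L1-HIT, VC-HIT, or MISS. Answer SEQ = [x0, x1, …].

SEQ = [MISS, L1-HIT, L1-HIT, L1-HIT, L1-HIT, MISS, L1-HIT, L1-HIT, L1-HIT, L1-HIT, MISS, MISS, MISS, VC-HIT, MISS, VC-HIT]

  [0] addr=0xbc blk=23 s=3: MISS | VC []
  [1] addr=0xbf blk=23 s=3: L1-HIT | VC []
  [2] addr=0xbc blk=23 s=3: L1-HIT | VC []
  [3] addr=0xb9 blk=23 s=3: L1-HIT | VC []
  [4] addr=0xbf blk=23 s=3: L1-HIT | VC []
  [5] addr=0x29 blk=5 s=1: MISS | VC []
  [6] addr=0xba blk=23 s=3: L1-HIT | VC []
  [7] addr=0xbd blk=23 s=3: L1-HIT | VC []
  [8] addr=0xbd blk=23 s=3: L1-HIT | VC []
  [9] addr=0xbb blk=23 s=3: L1-HIT | VC []
  [10] addr=0x8c blk=17 s=1: MISS | VC [5]
  [11] addr=0x7b blk=15 s=3: MISS | VC [5, 23]
  [12] addr=0xcf blk=25 s=1: MISS | VC [5, 23, 17]
  [13] addr=0x2b blk=5 s=1: VC-HIT | VC [25, 23, 17]
  [14] addr=0x4a blk=9 s=1: MISS | VC [25, 23, 17, 5]
  [15] addr=0x28 blk=5 s=1: VC-HIT | VC [25, 23, 17, 9]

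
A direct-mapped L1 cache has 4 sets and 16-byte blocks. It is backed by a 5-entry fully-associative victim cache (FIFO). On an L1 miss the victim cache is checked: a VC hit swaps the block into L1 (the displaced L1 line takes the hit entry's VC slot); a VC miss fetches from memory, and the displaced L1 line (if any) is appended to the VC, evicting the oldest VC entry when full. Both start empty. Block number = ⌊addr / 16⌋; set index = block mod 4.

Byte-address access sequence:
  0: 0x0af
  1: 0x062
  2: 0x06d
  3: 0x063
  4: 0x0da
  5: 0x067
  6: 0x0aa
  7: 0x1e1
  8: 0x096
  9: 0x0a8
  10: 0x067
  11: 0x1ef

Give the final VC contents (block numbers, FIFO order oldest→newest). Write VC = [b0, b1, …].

  [0] addr=0xaf blk=10 s=2: MISS | VC []
  [1] addr=0x62 blk=6 s=2: MISS | VC [10]
  [2] addr=0x6d blk=6 s=2: L1-HIT | VC [10]
  [3] addr=0x63 blk=6 s=2: L1-HIT | VC [10]
  [4] addr=0xda blk=13 s=1: MISS | VC [10]
  [5] addr=0x67 blk=6 s=2: L1-HIT | VC [10]
  [6] addr=0xaa blk=10 s=2: VC-HIT | VC [6]
  [7] addr=0x1e1 blk=30 s=2: MISS | VC [6, 10]
  [8] addr=0x96 blk=9 s=1: MISS | VC [6, 10, 13]
  [9] addr=0xa8 blk=10 s=2: VC-HIT | VC [6, 30, 13]
  [10] addr=0x67 blk=6 s=2: VC-HIT | VC [10, 30, 13]
  [11] addr=0x1ef blk=30 s=2: VC-HIT | VC [10, 6, 13]

VC = [10, 6, 13]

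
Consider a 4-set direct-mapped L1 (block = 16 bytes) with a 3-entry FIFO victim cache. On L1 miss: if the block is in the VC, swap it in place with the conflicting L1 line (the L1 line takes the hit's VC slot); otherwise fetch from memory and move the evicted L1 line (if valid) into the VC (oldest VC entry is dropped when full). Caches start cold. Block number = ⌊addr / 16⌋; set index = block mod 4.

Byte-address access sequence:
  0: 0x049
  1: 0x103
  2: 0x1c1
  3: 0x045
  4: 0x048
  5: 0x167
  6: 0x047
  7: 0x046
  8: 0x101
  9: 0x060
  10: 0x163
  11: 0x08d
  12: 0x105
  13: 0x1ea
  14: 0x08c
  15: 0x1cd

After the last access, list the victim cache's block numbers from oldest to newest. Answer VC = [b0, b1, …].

  [0] addr=0x49 blk=4 s=0: MISS | VC []
  [1] addr=0x103 blk=16 s=0: MISS | VC [4]
  [2] addr=0x1c1 blk=28 s=0: MISS | VC [4, 16]
  [3] addr=0x45 blk=4 s=0: VC-HIT | VC [28, 16]
  [4] addr=0x48 blk=4 s=0: L1-HIT | VC [28, 16]
  [5] addr=0x167 blk=22 s=2: MISS | VC [28, 16]
  [6] addr=0x47 blk=4 s=0: L1-HIT | VC [28, 16]
  [7] addr=0x46 blk=4 s=0: L1-HIT | VC [28, 16]
  [8] addr=0x101 blk=16 s=0: VC-HIT | VC [28, 4]
  [9] addr=0x60 blk=6 s=2: MISS | VC [28, 4, 22]
  [10] addr=0x163 blk=22 s=2: VC-HIT | VC [28, 4, 6]
  [11] addr=0x8d blk=8 s=0: MISS | VC [4, 6, 16]
  [12] addr=0x105 blk=16 s=0: VC-HIT | VC [4, 6, 8]
  [13] addr=0x1ea blk=30 s=2: MISS | VC [6, 8, 22]
  [14] addr=0x8c blk=8 s=0: VC-HIT | VC [6, 16, 22]
  [15] addr=0x1cd blk=28 s=0: MISS | VC [16, 22, 8]

VC = [16, 22, 8]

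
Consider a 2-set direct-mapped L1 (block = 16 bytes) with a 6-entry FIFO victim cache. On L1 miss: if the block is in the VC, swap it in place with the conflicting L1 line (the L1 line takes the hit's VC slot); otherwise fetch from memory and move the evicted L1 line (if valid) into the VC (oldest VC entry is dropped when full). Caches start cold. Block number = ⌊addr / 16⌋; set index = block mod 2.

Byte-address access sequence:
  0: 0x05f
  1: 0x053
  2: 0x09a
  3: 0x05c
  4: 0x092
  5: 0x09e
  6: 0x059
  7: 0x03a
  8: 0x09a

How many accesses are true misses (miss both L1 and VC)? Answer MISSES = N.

MISSES = 3

  [0] addr=0x5f blk=5 s=1: MISS | VC []
  [1] addr=0x53 blk=5 s=1: L1-HIT | VC []
  [2] addr=0x9a blk=9 s=1: MISS | VC [5]
  [3] addr=0x5c blk=5 s=1: VC-HIT | VC [9]
  [4] addr=0x92 blk=9 s=1: VC-HIT | VC [5]
  [5] addr=0x9e blk=9 s=1: L1-HIT | VC [5]
  [6] addr=0x59 blk=5 s=1: VC-HIT | VC [9]
  [7] addr=0x3a blk=3 s=1: MISS | VC [9, 5]
  [8] addr=0x9a blk=9 s=1: VC-HIT | VC [3, 5]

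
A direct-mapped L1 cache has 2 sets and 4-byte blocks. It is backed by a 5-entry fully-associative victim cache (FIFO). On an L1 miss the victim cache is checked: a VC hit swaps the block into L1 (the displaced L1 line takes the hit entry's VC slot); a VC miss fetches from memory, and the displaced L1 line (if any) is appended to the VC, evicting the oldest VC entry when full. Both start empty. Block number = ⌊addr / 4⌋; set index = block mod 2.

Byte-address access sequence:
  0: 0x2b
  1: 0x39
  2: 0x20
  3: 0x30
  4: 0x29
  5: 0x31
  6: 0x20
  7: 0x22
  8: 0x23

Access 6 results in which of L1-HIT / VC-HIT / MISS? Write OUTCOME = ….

  [0] addr=0x2b blk=10 s=0: MISS | VC []
  [1] addr=0x39 blk=14 s=0: MISS | VC [10]
  [2] addr=0x20 blk=8 s=0: MISS | VC [10, 14]
  [3] addr=0x30 blk=12 s=0: MISS | VC [10, 14, 8]
  [4] addr=0x29 blk=10 s=0: VC-HIT | VC [12, 14, 8]
  [5] addr=0x31 blk=12 s=0: VC-HIT | VC [10, 14, 8]
  [6] addr=0x20 blk=8 s=0: VC-HIT | VC [10, 14, 12]
  [7] addr=0x22 blk=8 s=0: L1-HIT | VC [10, 14, 12]
  [8] addr=0x23 blk=8 s=0: L1-HIT | VC [10, 14, 12]

OUTCOME = VC-HIT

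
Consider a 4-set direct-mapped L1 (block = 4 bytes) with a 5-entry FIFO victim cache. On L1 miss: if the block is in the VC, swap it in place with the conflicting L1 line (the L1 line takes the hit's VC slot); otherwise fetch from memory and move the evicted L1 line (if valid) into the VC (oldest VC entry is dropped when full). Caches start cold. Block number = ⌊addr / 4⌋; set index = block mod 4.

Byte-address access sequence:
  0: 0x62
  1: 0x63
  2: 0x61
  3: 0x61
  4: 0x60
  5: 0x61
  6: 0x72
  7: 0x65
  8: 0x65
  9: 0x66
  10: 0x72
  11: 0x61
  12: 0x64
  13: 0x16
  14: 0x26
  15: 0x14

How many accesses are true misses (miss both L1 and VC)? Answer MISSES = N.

#0 0x62→b24/s0 MISS; vc=[]
#1 0x63→b24/s0 L1-HIT; vc=[]
#2 0x61→b24/s0 L1-HIT; vc=[]
#3 0x61→b24/s0 L1-HIT; vc=[]
#4 0x60→b24/s0 L1-HIT; vc=[]
#5 0x61→b24/s0 L1-HIT; vc=[]
#6 0x72→b28/s0 MISS; vc=[24]
#7 0x65→b25/s1 MISS; vc=[24]
#8 0x65→b25/s1 L1-HIT; vc=[24]
#9 0x66→b25/s1 L1-HIT; vc=[24]
#10 0x72→b28/s0 L1-HIT; vc=[24]
#11 0x61→b24/s0 VC-HIT; vc=[28]
#12 0x64→b25/s1 L1-HIT; vc=[28]
#13 0x16→b5/s1 MISS; vc=[28,25]
#14 0x26→b9/s1 MISS; vc=[28,25,5]
#15 0x14→b5/s1 VC-HIT; vc=[28,25,9]

MISSES = 5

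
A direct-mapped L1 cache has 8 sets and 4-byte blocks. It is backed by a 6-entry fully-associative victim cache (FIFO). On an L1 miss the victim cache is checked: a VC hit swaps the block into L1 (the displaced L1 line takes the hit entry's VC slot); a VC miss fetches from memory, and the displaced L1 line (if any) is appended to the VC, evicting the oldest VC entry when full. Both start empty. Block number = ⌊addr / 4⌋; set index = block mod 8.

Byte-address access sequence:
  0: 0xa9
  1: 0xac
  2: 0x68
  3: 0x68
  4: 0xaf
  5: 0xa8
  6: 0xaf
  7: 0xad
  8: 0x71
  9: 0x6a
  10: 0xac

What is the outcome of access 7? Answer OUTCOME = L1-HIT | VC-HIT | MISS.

OUTCOME = L1-HIT

0: 0xa9 (blk 42, set 2) → MISS  vc=[]
1: 0xac (blk 43, set 3) → MISS  vc=[]
2: 0x68 (blk 26, set 2) → MISS  vc=[42]
3: 0x68 (blk 26, set 2) → L1-HIT  vc=[42]
4: 0xaf (blk 43, set 3) → L1-HIT  vc=[42]
5: 0xa8 (blk 42, set 2) → VC-HIT  vc=[26]
6: 0xaf (blk 43, set 3) → L1-HIT  vc=[26]
7: 0xad (blk 43, set 3) → L1-HIT  vc=[26]
8: 0x71 (blk 28, set 4) → MISS  vc=[26]
9: 0x6a (blk 26, set 2) → VC-HIT  vc=[42]
10: 0xac (blk 43, set 3) → L1-HIT  vc=[42]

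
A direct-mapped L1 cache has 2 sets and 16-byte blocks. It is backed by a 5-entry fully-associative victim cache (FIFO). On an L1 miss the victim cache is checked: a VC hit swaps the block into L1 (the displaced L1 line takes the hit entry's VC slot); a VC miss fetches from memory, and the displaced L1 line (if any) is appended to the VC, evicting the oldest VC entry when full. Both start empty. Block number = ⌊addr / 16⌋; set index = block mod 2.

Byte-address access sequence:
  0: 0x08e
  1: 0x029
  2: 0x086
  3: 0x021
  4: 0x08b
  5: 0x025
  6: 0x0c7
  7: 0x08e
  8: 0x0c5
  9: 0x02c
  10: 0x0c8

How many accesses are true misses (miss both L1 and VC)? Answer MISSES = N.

  [0] addr=0x8e blk=8 s=0: MISS | VC []
  [1] addr=0x29 blk=2 s=0: MISS | VC [8]
  [2] addr=0x86 blk=8 s=0: VC-HIT | VC [2]
  [3] addr=0x21 blk=2 s=0: VC-HIT | VC [8]
  [4] addr=0x8b blk=8 s=0: VC-HIT | VC [2]
  [5] addr=0x25 blk=2 s=0: VC-HIT | VC [8]
  [6] addr=0xc7 blk=12 s=0: MISS | VC [8, 2]
  [7] addr=0x8e blk=8 s=0: VC-HIT | VC [12, 2]
  [8] addr=0xc5 blk=12 s=0: VC-HIT | VC [8, 2]
  [9] addr=0x2c blk=2 s=0: VC-HIT | VC [8, 12]
  [10] addr=0xc8 blk=12 s=0: VC-HIT | VC [8, 2]

MISSES = 3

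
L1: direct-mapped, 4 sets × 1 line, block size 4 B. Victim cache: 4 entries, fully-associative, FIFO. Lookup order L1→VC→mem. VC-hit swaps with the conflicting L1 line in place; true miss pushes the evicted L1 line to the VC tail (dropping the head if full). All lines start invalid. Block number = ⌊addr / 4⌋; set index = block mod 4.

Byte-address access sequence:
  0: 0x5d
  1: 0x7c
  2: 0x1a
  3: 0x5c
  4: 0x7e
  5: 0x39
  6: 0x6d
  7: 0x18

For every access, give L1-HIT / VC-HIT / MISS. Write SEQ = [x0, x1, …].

SEQ = [MISS, MISS, MISS, VC-HIT, VC-HIT, MISS, MISS, VC-HIT]

  [0] addr=0x5d blk=23 s=3: MISS | VC []
  [1] addr=0x7c blk=31 s=3: MISS | VC [23]
  [2] addr=0x1a blk=6 s=2: MISS | VC [23]
  [3] addr=0x5c blk=23 s=3: VC-HIT | VC [31]
  [4] addr=0x7e blk=31 s=3: VC-HIT | VC [23]
  [5] addr=0x39 blk=14 s=2: MISS | VC [23, 6]
  [6] addr=0x6d blk=27 s=3: MISS | VC [23, 6, 31]
  [7] addr=0x18 blk=6 s=2: VC-HIT | VC [23, 14, 31]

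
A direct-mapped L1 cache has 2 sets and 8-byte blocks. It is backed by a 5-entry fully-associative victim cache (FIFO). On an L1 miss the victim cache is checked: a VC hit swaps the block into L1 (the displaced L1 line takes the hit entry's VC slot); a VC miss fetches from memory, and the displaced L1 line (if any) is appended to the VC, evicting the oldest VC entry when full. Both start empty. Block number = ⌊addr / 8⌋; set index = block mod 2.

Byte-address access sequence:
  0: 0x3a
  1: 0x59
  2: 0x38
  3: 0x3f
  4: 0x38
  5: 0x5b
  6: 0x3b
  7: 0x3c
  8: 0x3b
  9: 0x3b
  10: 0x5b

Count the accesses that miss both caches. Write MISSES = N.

  [0] addr=0x3a blk=7 s=1: MISS | VC []
  [1] addr=0x59 blk=11 s=1: MISS | VC [7]
  [2] addr=0x38 blk=7 s=1: VC-HIT | VC [11]
  [3] addr=0x3f blk=7 s=1: L1-HIT | VC [11]
  [4] addr=0x38 blk=7 s=1: L1-HIT | VC [11]
  [5] addr=0x5b blk=11 s=1: VC-HIT | VC [7]
  [6] addr=0x3b blk=7 s=1: VC-HIT | VC [11]
  [7] addr=0x3c blk=7 s=1: L1-HIT | VC [11]
  [8] addr=0x3b blk=7 s=1: L1-HIT | VC [11]
  [9] addr=0x3b blk=7 s=1: L1-HIT | VC [11]
  [10] addr=0x5b blk=11 s=1: VC-HIT | VC [7]

MISSES = 2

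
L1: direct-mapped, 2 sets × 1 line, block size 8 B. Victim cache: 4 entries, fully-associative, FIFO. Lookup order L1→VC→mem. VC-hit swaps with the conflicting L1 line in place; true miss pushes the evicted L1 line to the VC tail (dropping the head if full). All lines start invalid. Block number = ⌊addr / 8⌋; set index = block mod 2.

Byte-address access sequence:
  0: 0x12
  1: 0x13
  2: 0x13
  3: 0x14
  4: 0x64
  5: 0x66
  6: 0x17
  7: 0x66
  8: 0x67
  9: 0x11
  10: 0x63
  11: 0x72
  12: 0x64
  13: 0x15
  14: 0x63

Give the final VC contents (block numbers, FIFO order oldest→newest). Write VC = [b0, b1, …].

VC = [2, 14]

0: 0x12 (blk 2, set 0) → MISS  vc=[]
1: 0x13 (blk 2, set 0) → L1-HIT  vc=[]
2: 0x13 (blk 2, set 0) → L1-HIT  vc=[]
3: 0x14 (blk 2, set 0) → L1-HIT  vc=[]
4: 0x64 (blk 12, set 0) → MISS  vc=[2]
5: 0x66 (blk 12, set 0) → L1-HIT  vc=[2]
6: 0x17 (blk 2, set 0) → VC-HIT  vc=[12]
7: 0x66 (blk 12, set 0) → VC-HIT  vc=[2]
8: 0x67 (blk 12, set 0) → L1-HIT  vc=[2]
9: 0x11 (blk 2, set 0) → VC-HIT  vc=[12]
10: 0x63 (blk 12, set 0) → VC-HIT  vc=[2]
11: 0x72 (blk 14, set 0) → MISS  vc=[2, 12]
12: 0x64 (blk 12, set 0) → VC-HIT  vc=[2, 14]
13: 0x15 (blk 2, set 0) → VC-HIT  vc=[12, 14]
14: 0x63 (blk 12, set 0) → VC-HIT  vc=[2, 14]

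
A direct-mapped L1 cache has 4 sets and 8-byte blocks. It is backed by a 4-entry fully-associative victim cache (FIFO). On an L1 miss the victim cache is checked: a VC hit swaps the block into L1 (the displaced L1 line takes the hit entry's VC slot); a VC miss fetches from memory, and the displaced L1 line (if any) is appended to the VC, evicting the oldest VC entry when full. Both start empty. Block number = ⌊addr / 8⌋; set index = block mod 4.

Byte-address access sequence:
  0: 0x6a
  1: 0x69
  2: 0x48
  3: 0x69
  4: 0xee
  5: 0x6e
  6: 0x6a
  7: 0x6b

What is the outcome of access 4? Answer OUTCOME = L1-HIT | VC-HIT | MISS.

OUTCOME = MISS

#0 0x6a→b13/s1 MISS; vc=[]
#1 0x69→b13/s1 L1-HIT; vc=[]
#2 0x48→b9/s1 MISS; vc=[13]
#3 0x69→b13/s1 VC-HIT; vc=[9]
#4 0xee→b29/s1 MISS; vc=[9,13]
#5 0x6e→b13/s1 VC-HIT; vc=[9,29]
#6 0x6a→b13/s1 L1-HIT; vc=[9,29]
#7 0x6b→b13/s1 L1-HIT; vc=[9,29]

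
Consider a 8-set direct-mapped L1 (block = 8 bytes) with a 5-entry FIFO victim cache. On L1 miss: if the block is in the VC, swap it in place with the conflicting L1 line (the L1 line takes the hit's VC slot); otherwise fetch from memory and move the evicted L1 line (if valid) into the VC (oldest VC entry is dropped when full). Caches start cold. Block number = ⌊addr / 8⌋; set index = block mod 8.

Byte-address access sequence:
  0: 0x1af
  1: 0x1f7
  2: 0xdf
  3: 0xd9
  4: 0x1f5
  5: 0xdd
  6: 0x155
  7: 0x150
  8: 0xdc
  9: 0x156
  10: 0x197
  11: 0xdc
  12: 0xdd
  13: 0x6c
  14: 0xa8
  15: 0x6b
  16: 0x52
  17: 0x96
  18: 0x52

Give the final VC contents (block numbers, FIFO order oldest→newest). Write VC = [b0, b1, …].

0: 0x1af (blk 53, set 5) → MISS  vc=[]
1: 0x1f7 (blk 62, set 6) → MISS  vc=[]
2: 0xdf (blk 27, set 3) → MISS  vc=[]
3: 0xd9 (blk 27, set 3) → L1-HIT  vc=[]
4: 0x1f5 (blk 62, set 6) → L1-HIT  vc=[]
5: 0xdd (blk 27, set 3) → L1-HIT  vc=[]
6: 0x155 (blk 42, set 2) → MISS  vc=[]
7: 0x150 (blk 42, set 2) → L1-HIT  vc=[]
8: 0xdc (blk 27, set 3) → L1-HIT  vc=[]
9: 0x156 (blk 42, set 2) → L1-HIT  vc=[]
10: 0x197 (blk 50, set 2) → MISS  vc=[42]
11: 0xdc (blk 27, set 3) → L1-HIT  vc=[42]
12: 0xdd (blk 27, set 3) → L1-HIT  vc=[42]
13: 0x6c (blk 13, set 5) → MISS  vc=[42, 53]
14: 0xa8 (blk 21, set 5) → MISS  vc=[42, 53, 13]
15: 0x6b (blk 13, set 5) → VC-HIT  vc=[42, 53, 21]
16: 0x52 (blk 10, set 2) → MISS  vc=[42, 53, 21, 50]
17: 0x96 (blk 18, set 2) → MISS  vc=[42, 53, 21, 50, 10]
18: 0x52 (blk 10, set 2) → VC-HIT  vc=[42, 53, 21, 50, 18]

VC = [42, 53, 21, 50, 18]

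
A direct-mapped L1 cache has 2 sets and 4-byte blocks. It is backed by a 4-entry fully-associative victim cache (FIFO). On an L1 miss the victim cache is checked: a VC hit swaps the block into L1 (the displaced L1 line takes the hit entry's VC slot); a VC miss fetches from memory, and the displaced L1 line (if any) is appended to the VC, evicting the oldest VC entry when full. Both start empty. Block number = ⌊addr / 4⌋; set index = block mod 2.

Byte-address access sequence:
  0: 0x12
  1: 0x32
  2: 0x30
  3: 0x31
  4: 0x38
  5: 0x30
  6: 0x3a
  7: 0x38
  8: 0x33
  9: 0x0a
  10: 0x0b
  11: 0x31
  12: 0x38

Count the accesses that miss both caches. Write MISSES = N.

0: 0x12 (blk 4, set 0) → MISS  vc=[]
1: 0x32 (blk 12, set 0) → MISS  vc=[4]
2: 0x30 (blk 12, set 0) → L1-HIT  vc=[4]
3: 0x31 (blk 12, set 0) → L1-HIT  vc=[4]
4: 0x38 (blk 14, set 0) → MISS  vc=[4, 12]
5: 0x30 (blk 12, set 0) → VC-HIT  vc=[4, 14]
6: 0x3a (blk 14, set 0) → VC-HIT  vc=[4, 12]
7: 0x38 (blk 14, set 0) → L1-HIT  vc=[4, 12]
8: 0x33 (blk 12, set 0) → VC-HIT  vc=[4, 14]
9: 0xa (blk 2, set 0) → MISS  vc=[4, 14, 12]
10: 0xb (blk 2, set 0) → L1-HIT  vc=[4, 14, 12]
11: 0x31 (blk 12, set 0) → VC-HIT  vc=[4, 14, 2]
12: 0x38 (blk 14, set 0) → VC-HIT  vc=[4, 12, 2]

MISSES = 4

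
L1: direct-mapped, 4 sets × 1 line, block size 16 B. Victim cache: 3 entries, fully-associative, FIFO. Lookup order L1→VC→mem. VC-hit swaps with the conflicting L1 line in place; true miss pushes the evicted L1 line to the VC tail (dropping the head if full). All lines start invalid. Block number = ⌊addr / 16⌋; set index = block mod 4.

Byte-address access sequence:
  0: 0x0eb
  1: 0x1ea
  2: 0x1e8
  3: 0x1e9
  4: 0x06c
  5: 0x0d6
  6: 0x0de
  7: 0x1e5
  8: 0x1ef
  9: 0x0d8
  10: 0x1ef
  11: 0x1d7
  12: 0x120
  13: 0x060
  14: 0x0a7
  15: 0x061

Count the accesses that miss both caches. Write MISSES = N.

MISSES = 7

0: 0xeb (blk 14, set 2) → MISS  vc=[]
1: 0x1ea (blk 30, set 2) → MISS  vc=[14]
2: 0x1e8 (blk 30, set 2) → L1-HIT  vc=[14]
3: 0x1e9 (blk 30, set 2) → L1-HIT  vc=[14]
4: 0x6c (blk 6, set 2) → MISS  vc=[14, 30]
5: 0xd6 (blk 13, set 1) → MISS  vc=[14, 30]
6: 0xde (blk 13, set 1) → L1-HIT  vc=[14, 30]
7: 0x1e5 (blk 30, set 2) → VC-HIT  vc=[14, 6]
8: 0x1ef (blk 30, set 2) → L1-HIT  vc=[14, 6]
9: 0xd8 (blk 13, set 1) → L1-HIT  vc=[14, 6]
10: 0x1ef (blk 30, set 2) → L1-HIT  vc=[14, 6]
11: 0x1d7 (blk 29, set 1) → MISS  vc=[14, 6, 13]
12: 0x120 (blk 18, set 2) → MISS  vc=[6, 13, 30]
13: 0x60 (blk 6, set 2) → VC-HIT  vc=[18, 13, 30]
14: 0xa7 (blk 10, set 2) → MISS  vc=[13, 30, 6]
15: 0x61 (blk 6, set 2) → VC-HIT  vc=[13, 30, 10]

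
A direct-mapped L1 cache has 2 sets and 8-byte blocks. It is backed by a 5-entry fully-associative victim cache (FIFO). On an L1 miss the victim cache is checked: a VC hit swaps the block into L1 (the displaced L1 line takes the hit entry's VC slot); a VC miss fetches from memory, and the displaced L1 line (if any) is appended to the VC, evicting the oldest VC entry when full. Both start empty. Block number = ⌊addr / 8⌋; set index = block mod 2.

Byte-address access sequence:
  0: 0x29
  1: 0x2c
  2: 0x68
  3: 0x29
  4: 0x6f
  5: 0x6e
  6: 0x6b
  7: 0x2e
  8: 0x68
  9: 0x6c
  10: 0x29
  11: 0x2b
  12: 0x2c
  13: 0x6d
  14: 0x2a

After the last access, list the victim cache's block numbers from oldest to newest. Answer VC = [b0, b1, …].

VC = [13]

0: 0x29 (blk 5, set 1) → MISS  vc=[]
1: 0x2c (blk 5, set 1) → L1-HIT  vc=[]
2: 0x68 (blk 13, set 1) → MISS  vc=[5]
3: 0x29 (blk 5, set 1) → VC-HIT  vc=[13]
4: 0x6f (blk 13, set 1) → VC-HIT  vc=[5]
5: 0x6e (blk 13, set 1) → L1-HIT  vc=[5]
6: 0x6b (blk 13, set 1) → L1-HIT  vc=[5]
7: 0x2e (blk 5, set 1) → VC-HIT  vc=[13]
8: 0x68 (blk 13, set 1) → VC-HIT  vc=[5]
9: 0x6c (blk 13, set 1) → L1-HIT  vc=[5]
10: 0x29 (blk 5, set 1) → VC-HIT  vc=[13]
11: 0x2b (blk 5, set 1) → L1-HIT  vc=[13]
12: 0x2c (blk 5, set 1) → L1-HIT  vc=[13]
13: 0x6d (blk 13, set 1) → VC-HIT  vc=[5]
14: 0x2a (blk 5, set 1) → VC-HIT  vc=[13]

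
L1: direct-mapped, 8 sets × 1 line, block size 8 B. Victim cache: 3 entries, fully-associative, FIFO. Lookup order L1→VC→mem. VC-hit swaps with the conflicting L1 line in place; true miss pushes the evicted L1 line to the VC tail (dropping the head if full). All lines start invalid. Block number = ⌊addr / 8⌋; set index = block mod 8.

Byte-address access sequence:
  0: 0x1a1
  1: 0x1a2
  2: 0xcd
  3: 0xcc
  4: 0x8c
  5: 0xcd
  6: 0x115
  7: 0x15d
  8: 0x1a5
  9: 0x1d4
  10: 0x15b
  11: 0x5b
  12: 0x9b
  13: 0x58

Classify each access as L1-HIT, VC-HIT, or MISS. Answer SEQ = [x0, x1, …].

0: 0x1a1 (blk 52, set 4) → MISS  vc=[]
1: 0x1a2 (blk 52, set 4) → L1-HIT  vc=[]
2: 0xcd (blk 25, set 1) → MISS  vc=[]
3: 0xcc (blk 25, set 1) → L1-HIT  vc=[]
4: 0x8c (blk 17, set 1) → MISS  vc=[25]
5: 0xcd (blk 25, set 1) → VC-HIT  vc=[17]
6: 0x115 (blk 34, set 2) → MISS  vc=[17]
7: 0x15d (blk 43, set 3) → MISS  vc=[17]
8: 0x1a5 (blk 52, set 4) → L1-HIT  vc=[17]
9: 0x1d4 (blk 58, set 2) → MISS  vc=[17, 34]
10: 0x15b (blk 43, set 3) → L1-HIT  vc=[17, 34]
11: 0x5b (blk 11, set 3) → MISS  vc=[17, 34, 43]
12: 0x9b (blk 19, set 3) → MISS  vc=[34, 43, 11]
13: 0x58 (blk 11, set 3) → VC-HIT  vc=[34, 43, 19]

SEQ = [MISS, L1-HIT, MISS, L1-HIT, MISS, VC-HIT, MISS, MISS, L1-HIT, MISS, L1-HIT, MISS, MISS, VC-HIT]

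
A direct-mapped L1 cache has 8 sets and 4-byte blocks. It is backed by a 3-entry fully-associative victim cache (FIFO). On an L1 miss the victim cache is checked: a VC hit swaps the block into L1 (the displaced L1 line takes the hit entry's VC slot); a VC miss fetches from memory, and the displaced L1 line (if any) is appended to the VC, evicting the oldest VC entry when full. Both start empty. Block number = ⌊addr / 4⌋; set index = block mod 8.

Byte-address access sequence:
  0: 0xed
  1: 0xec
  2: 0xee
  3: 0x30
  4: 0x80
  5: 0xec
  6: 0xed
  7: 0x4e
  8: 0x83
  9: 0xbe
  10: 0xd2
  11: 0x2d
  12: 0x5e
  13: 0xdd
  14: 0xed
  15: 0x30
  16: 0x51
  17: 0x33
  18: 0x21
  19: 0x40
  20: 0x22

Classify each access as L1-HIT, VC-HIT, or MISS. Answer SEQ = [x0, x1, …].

#0 0xed→b59/s3 MISS; vc=[]
#1 0xec→b59/s3 L1-HIT; vc=[]
#2 0xee→b59/s3 L1-HIT; vc=[]
#3 0x30→b12/s4 MISS; vc=[]
#4 0x80→b32/s0 MISS; vc=[]
#5 0xec→b59/s3 L1-HIT; vc=[]
#6 0xed→b59/s3 L1-HIT; vc=[]
#7 0x4e→b19/s3 MISS; vc=[59]
#8 0x83→b32/s0 L1-HIT; vc=[59]
#9 0xbe→b47/s7 MISS; vc=[59]
#10 0xd2→b52/s4 MISS; vc=[59,12]
#11 0x2d→b11/s3 MISS; vc=[59,12,19]
#12 0x5e→b23/s7 MISS; vc=[12,19,47]
#13 0xdd→b55/s7 MISS; vc=[19,47,23]
#14 0xed→b59/s3 MISS; vc=[47,23,11]
#15 0x30→b12/s4 MISS; vc=[23,11,52]
#16 0x51→b20/s4 MISS; vc=[11,52,12]
#17 0x33→b12/s4 VC-HIT; vc=[11,52,20]
#18 0x21→b8/s0 MISS; vc=[52,20,32]
#19 0x40→b16/s0 MISS; vc=[20,32,8]
#20 0x22→b8/s0 VC-HIT; vc=[20,32,16]

SEQ = [MISS, L1-HIT, L1-HIT, MISS, MISS, L1-HIT, L1-HIT, MISS, L1-HIT, MISS, MISS, MISS, MISS, MISS, MISS, MISS, MISS, VC-HIT, MISS, MISS, VC-HIT]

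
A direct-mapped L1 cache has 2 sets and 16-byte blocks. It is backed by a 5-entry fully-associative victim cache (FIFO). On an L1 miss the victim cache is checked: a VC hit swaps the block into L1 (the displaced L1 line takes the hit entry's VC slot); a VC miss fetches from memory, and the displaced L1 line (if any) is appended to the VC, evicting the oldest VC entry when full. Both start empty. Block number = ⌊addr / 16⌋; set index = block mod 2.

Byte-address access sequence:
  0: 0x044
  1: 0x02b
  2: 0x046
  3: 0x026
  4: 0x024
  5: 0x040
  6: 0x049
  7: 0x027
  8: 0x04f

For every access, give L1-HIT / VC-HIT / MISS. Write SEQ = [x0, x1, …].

SEQ = [MISS, MISS, VC-HIT, VC-HIT, L1-HIT, VC-HIT, L1-HIT, VC-HIT, VC-HIT]

#0 0x44→b4/s0 MISS; vc=[]
#1 0x2b→b2/s0 MISS; vc=[4]
#2 0x46→b4/s0 VC-HIT; vc=[2]
#3 0x26→b2/s0 VC-HIT; vc=[4]
#4 0x24→b2/s0 L1-HIT; vc=[4]
#5 0x40→b4/s0 VC-HIT; vc=[2]
#6 0x49→b4/s0 L1-HIT; vc=[2]
#7 0x27→b2/s0 VC-HIT; vc=[4]
#8 0x4f→b4/s0 VC-HIT; vc=[2]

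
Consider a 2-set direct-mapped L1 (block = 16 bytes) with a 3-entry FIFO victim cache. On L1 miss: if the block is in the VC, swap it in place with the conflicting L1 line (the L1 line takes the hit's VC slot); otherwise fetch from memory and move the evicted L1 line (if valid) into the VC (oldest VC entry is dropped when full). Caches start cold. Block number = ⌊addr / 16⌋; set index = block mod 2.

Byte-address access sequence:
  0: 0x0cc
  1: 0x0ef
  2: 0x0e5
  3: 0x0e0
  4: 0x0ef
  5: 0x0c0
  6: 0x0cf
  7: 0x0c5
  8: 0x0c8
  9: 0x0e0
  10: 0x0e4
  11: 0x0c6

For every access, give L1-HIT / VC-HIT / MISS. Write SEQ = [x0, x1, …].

#0 0xcc→b12/s0 MISS; vc=[]
#1 0xef→b14/s0 MISS; vc=[12]
#2 0xe5→b14/s0 L1-HIT; vc=[12]
#3 0xe0→b14/s0 L1-HIT; vc=[12]
#4 0xef→b14/s0 L1-HIT; vc=[12]
#5 0xc0→b12/s0 VC-HIT; vc=[14]
#6 0xcf→b12/s0 L1-HIT; vc=[14]
#7 0xc5→b12/s0 L1-HIT; vc=[14]
#8 0xc8→b12/s0 L1-HIT; vc=[14]
#9 0xe0→b14/s0 VC-HIT; vc=[12]
#10 0xe4→b14/s0 L1-HIT; vc=[12]
#11 0xc6→b12/s0 VC-HIT; vc=[14]

SEQ = [MISS, MISS, L1-HIT, L1-HIT, L1-HIT, VC-HIT, L1-HIT, L1-HIT, L1-HIT, VC-HIT, L1-HIT, VC-HIT]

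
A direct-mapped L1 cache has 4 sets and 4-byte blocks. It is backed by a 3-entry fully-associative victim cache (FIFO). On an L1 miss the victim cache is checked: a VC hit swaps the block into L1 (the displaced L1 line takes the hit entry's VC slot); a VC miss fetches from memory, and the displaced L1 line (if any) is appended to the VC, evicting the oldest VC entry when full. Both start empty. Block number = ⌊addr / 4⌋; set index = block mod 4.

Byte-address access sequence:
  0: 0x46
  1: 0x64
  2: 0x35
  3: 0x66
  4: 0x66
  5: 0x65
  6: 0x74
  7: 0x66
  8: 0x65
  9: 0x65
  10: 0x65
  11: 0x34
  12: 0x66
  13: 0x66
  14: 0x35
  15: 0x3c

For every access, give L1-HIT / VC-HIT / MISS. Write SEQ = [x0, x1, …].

  [0] addr=0x46 blk=17 s=1: MISS | VC []
  [1] addr=0x64 blk=25 s=1: MISS | VC [17]
  [2] addr=0x35 blk=13 s=1: MISS | VC [17, 25]
  [3] addr=0x66 blk=25 s=1: VC-HIT | VC [17, 13]
  [4] addr=0x66 blk=25 s=1: L1-HIT | VC [17, 13]
  [5] addr=0x65 blk=25 s=1: L1-HIT | VC [17, 13]
  [6] addr=0x74 blk=29 s=1: MISS | VC [17, 13, 25]
  [7] addr=0x66 blk=25 s=1: VC-HIT | VC [17, 13, 29]
  [8] addr=0x65 blk=25 s=1: L1-HIT | VC [17, 13, 29]
  [9] addr=0x65 blk=25 s=1: L1-HIT | VC [17, 13, 29]
  [10] addr=0x65 blk=25 s=1: L1-HIT | VC [17, 13, 29]
  [11] addr=0x34 blk=13 s=1: VC-HIT | VC [17, 25, 29]
  [12] addr=0x66 blk=25 s=1: VC-HIT | VC [17, 13, 29]
  [13] addr=0x66 blk=25 s=1: L1-HIT | VC [17, 13, 29]
  [14] addr=0x35 blk=13 s=1: VC-HIT | VC [17, 25, 29]
  [15] addr=0x3c blk=15 s=3: MISS | VC [17, 25, 29]

SEQ = [MISS, MISS, MISS, VC-HIT, L1-HIT, L1-HIT, MISS, VC-HIT, L1-HIT, L1-HIT, L1-HIT, VC-HIT, VC-HIT, L1-HIT, VC-HIT, MISS]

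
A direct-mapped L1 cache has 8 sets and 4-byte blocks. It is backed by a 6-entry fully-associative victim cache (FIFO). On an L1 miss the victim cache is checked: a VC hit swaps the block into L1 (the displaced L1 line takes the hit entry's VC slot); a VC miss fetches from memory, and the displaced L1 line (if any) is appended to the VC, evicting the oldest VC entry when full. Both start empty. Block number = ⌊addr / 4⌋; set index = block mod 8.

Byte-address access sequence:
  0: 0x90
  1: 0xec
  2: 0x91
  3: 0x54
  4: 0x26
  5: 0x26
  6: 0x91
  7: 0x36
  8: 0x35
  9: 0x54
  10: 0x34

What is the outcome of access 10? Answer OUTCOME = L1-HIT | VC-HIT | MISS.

OUTCOME = VC-HIT

  [0] addr=0x90 blk=36 s=4: MISS | VC []
  [1] addr=0xec blk=59 s=3: MISS | VC []
  [2] addr=0x91 blk=36 s=4: L1-HIT | VC []
  [3] addr=0x54 blk=21 s=5: MISS | VC []
  [4] addr=0x26 blk=9 s=1: MISS | VC []
  [5] addr=0x26 blk=9 s=1: L1-HIT | VC []
  [6] addr=0x91 blk=36 s=4: L1-HIT | VC []
  [7] addr=0x36 blk=13 s=5: MISS | VC [21]
  [8] addr=0x35 blk=13 s=5: L1-HIT | VC [21]
  [9] addr=0x54 blk=21 s=5: VC-HIT | VC [13]
  [10] addr=0x34 blk=13 s=5: VC-HIT | VC [21]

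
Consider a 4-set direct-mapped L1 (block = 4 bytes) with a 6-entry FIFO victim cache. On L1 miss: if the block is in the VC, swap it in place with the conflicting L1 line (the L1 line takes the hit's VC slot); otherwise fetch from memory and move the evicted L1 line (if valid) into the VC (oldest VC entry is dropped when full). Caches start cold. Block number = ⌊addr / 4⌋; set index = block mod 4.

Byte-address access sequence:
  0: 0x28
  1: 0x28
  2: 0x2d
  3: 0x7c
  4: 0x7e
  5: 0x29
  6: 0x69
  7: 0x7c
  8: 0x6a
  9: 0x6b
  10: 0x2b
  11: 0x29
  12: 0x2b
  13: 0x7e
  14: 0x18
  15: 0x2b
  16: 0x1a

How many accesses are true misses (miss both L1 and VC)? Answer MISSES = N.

MISSES = 5

0: 0x28 (blk 10, set 2) → MISS  vc=[]
1: 0x28 (blk 10, set 2) → L1-HIT  vc=[]
2: 0x2d (blk 11, set 3) → MISS  vc=[]
3: 0x7c (blk 31, set 3) → MISS  vc=[11]
4: 0x7e (blk 31, set 3) → L1-HIT  vc=[11]
5: 0x29 (blk 10, set 2) → L1-HIT  vc=[11]
6: 0x69 (blk 26, set 2) → MISS  vc=[11, 10]
7: 0x7c (blk 31, set 3) → L1-HIT  vc=[11, 10]
8: 0x6a (blk 26, set 2) → L1-HIT  vc=[11, 10]
9: 0x6b (blk 26, set 2) → L1-HIT  vc=[11, 10]
10: 0x2b (blk 10, set 2) → VC-HIT  vc=[11, 26]
11: 0x29 (blk 10, set 2) → L1-HIT  vc=[11, 26]
12: 0x2b (blk 10, set 2) → L1-HIT  vc=[11, 26]
13: 0x7e (blk 31, set 3) → L1-HIT  vc=[11, 26]
14: 0x18 (blk 6, set 2) → MISS  vc=[11, 26, 10]
15: 0x2b (blk 10, set 2) → VC-HIT  vc=[11, 26, 6]
16: 0x1a (blk 6, set 2) → VC-HIT  vc=[11, 26, 10]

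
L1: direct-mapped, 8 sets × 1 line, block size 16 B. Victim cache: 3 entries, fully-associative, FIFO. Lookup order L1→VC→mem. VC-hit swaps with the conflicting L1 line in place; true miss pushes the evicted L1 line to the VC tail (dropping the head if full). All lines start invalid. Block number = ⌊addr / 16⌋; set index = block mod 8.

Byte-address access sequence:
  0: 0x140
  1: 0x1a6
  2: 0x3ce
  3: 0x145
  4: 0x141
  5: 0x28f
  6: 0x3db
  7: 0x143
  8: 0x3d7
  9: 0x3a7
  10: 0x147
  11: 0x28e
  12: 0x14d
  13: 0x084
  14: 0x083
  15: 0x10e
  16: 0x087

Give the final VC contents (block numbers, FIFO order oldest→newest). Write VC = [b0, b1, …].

VC = [26, 40, 16]

#0 0x140→b20/s4 MISS; vc=[]
#1 0x1a6→b26/s2 MISS; vc=[]
#2 0x3ce→b60/s4 MISS; vc=[20]
#3 0x145→b20/s4 VC-HIT; vc=[60]
#4 0x141→b20/s4 L1-HIT; vc=[60]
#5 0x28f→b40/s0 MISS; vc=[60]
#6 0x3db→b61/s5 MISS; vc=[60]
#7 0x143→b20/s4 L1-HIT; vc=[60]
#8 0x3d7→b61/s5 L1-HIT; vc=[60]
#9 0x3a7→b58/s2 MISS; vc=[60,26]
#10 0x147→b20/s4 L1-HIT; vc=[60,26]
#11 0x28e→b40/s0 L1-HIT; vc=[60,26]
#12 0x14d→b20/s4 L1-HIT; vc=[60,26]
#13 0x84→b8/s0 MISS; vc=[60,26,40]
#14 0x83→b8/s0 L1-HIT; vc=[60,26,40]
#15 0x10e→b16/s0 MISS; vc=[26,40,8]
#16 0x87→b8/s0 VC-HIT; vc=[26,40,16]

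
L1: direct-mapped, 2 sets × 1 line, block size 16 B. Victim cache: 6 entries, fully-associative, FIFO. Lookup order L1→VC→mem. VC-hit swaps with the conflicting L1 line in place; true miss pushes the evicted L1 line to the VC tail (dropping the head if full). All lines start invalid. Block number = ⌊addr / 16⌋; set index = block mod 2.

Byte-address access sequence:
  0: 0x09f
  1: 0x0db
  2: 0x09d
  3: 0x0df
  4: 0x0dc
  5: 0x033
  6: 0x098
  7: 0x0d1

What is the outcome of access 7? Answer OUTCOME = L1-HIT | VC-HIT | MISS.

#0 0x9f→b9/s1 MISS; vc=[]
#1 0xdb→b13/s1 MISS; vc=[9]
#2 0x9d→b9/s1 VC-HIT; vc=[13]
#3 0xdf→b13/s1 VC-HIT; vc=[9]
#4 0xdc→b13/s1 L1-HIT; vc=[9]
#5 0x33→b3/s1 MISS; vc=[9,13]
#6 0x98→b9/s1 VC-HIT; vc=[3,13]
#7 0xd1→b13/s1 VC-HIT; vc=[3,9]

OUTCOME = VC-HIT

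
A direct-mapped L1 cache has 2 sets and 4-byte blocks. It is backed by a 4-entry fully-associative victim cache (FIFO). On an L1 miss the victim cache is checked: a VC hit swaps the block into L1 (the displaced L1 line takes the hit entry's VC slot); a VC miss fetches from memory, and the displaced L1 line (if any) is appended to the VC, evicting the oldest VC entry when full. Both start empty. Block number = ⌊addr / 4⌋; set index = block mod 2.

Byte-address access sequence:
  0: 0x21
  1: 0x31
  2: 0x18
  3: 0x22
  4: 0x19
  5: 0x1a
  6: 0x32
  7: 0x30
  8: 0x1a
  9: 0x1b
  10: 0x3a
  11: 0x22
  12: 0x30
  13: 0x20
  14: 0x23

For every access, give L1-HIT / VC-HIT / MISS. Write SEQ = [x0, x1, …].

  [0] addr=0x21 blk=8 s=0: MISS | VC []
  [1] addr=0x31 blk=12 s=0: MISS | VC [8]
  [2] addr=0x18 blk=6 s=0: MISS | VC [8, 12]
  [3] addr=0x22 blk=8 s=0: VC-HIT | VC [6, 12]
  [4] addr=0x19 blk=6 s=0: VC-HIT | VC [8, 12]
  [5] addr=0x1a blk=6 s=0: L1-HIT | VC [8, 12]
  [6] addr=0x32 blk=12 s=0: VC-HIT | VC [8, 6]
  [7] addr=0x30 blk=12 s=0: L1-HIT | VC [8, 6]
  [8] addr=0x1a blk=6 s=0: VC-HIT | VC [8, 12]
  [9] addr=0x1b blk=6 s=0: L1-HIT | VC [8, 12]
  [10] addr=0x3a blk=14 s=0: MISS | VC [8, 12, 6]
  [11] addr=0x22 blk=8 s=0: VC-HIT | VC [14, 12, 6]
  [12] addr=0x30 blk=12 s=0: VC-HIT | VC [14, 8, 6]
  [13] addr=0x20 blk=8 s=0: VC-HIT | VC [14, 12, 6]
  [14] addr=0x23 blk=8 s=0: L1-HIT | VC [14, 12, 6]

SEQ = [MISS, MISS, MISS, VC-HIT, VC-HIT, L1-HIT, VC-HIT, L1-HIT, VC-HIT, L1-HIT, MISS, VC-HIT, VC-HIT, VC-HIT, L1-HIT]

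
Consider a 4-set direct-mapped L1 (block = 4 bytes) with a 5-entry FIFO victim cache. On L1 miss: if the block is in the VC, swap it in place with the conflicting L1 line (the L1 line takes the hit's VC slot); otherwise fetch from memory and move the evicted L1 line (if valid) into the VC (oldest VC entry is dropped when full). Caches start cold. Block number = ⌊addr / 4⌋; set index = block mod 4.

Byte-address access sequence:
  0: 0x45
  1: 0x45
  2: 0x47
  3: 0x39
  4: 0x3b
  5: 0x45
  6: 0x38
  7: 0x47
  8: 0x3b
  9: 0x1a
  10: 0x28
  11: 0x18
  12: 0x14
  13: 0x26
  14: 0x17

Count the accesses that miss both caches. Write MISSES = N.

0: 0x45 (blk 17, set 1) → MISS  vc=[]
1: 0x45 (blk 17, set 1) → L1-HIT  vc=[]
2: 0x47 (blk 17, set 1) → L1-HIT  vc=[]
3: 0x39 (blk 14, set 2) → MISS  vc=[]
4: 0x3b (blk 14, set 2) → L1-HIT  vc=[]
5: 0x45 (blk 17, set 1) → L1-HIT  vc=[]
6: 0x38 (blk 14, set 2) → L1-HIT  vc=[]
7: 0x47 (blk 17, set 1) → L1-HIT  vc=[]
8: 0x3b (blk 14, set 2) → L1-HIT  vc=[]
9: 0x1a (blk 6, set 2) → MISS  vc=[14]
10: 0x28 (blk 10, set 2) → MISS  vc=[14, 6]
11: 0x18 (blk 6, set 2) → VC-HIT  vc=[14, 10]
12: 0x14 (blk 5, set 1) → MISS  vc=[14, 10, 17]
13: 0x26 (blk 9, set 1) → MISS  vc=[14, 10, 17, 5]
14: 0x17 (blk 5, set 1) → VC-HIT  vc=[14, 10, 17, 9]

MISSES = 6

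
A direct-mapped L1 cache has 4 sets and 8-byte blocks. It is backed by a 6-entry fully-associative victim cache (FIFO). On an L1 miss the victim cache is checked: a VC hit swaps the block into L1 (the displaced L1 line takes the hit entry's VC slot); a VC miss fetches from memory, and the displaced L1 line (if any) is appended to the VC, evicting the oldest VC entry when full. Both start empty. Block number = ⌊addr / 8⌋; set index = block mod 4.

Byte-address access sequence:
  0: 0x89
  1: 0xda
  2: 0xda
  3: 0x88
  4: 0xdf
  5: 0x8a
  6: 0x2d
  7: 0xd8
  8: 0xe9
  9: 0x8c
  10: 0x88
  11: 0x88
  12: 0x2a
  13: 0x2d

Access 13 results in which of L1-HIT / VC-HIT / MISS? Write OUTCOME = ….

0: 0x89 (blk 17, set 1) → MISS  vc=[]
1: 0xda (blk 27, set 3) → MISS  vc=[]
2: 0xda (blk 27, set 3) → L1-HIT  vc=[]
3: 0x88 (blk 17, set 1) → L1-HIT  vc=[]
4: 0xdf (blk 27, set 3) → L1-HIT  vc=[]
5: 0x8a (blk 17, set 1) → L1-HIT  vc=[]
6: 0x2d (blk 5, set 1) → MISS  vc=[17]
7: 0xd8 (blk 27, set 3) → L1-HIT  vc=[17]
8: 0xe9 (blk 29, set 1) → MISS  vc=[17, 5]
9: 0x8c (blk 17, set 1) → VC-HIT  vc=[29, 5]
10: 0x88 (blk 17, set 1) → L1-HIT  vc=[29, 5]
11: 0x88 (blk 17, set 1) → L1-HIT  vc=[29, 5]
12: 0x2a (blk 5, set 1) → VC-HIT  vc=[29, 17]
13: 0x2d (blk 5, set 1) → L1-HIT  vc=[29, 17]

OUTCOME = L1-HIT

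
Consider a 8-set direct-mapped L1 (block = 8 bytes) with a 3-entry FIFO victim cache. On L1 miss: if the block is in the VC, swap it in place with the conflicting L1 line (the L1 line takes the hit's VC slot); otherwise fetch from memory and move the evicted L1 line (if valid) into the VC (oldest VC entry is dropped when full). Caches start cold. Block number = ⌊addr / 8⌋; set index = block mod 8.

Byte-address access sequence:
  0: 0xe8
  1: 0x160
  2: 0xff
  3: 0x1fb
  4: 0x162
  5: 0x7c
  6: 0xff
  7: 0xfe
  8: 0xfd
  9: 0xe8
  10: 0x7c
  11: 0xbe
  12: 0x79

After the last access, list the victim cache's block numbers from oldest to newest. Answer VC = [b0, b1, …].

VC = [31, 63, 23]

0: 0xe8 (blk 29, set 5) → MISS  vc=[]
1: 0x160 (blk 44, set 4) → MISS  vc=[]
2: 0xff (blk 31, set 7) → MISS  vc=[]
3: 0x1fb (blk 63, set 7) → MISS  vc=[31]
4: 0x162 (blk 44, set 4) → L1-HIT  vc=[31]
5: 0x7c (blk 15, set 7) → MISS  vc=[31, 63]
6: 0xff (blk 31, set 7) → VC-HIT  vc=[15, 63]
7: 0xfe (blk 31, set 7) → L1-HIT  vc=[15, 63]
8: 0xfd (blk 31, set 7) → L1-HIT  vc=[15, 63]
9: 0xe8 (blk 29, set 5) → L1-HIT  vc=[15, 63]
10: 0x7c (blk 15, set 7) → VC-HIT  vc=[31, 63]
11: 0xbe (blk 23, set 7) → MISS  vc=[31, 63, 15]
12: 0x79 (blk 15, set 7) → VC-HIT  vc=[31, 63, 23]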